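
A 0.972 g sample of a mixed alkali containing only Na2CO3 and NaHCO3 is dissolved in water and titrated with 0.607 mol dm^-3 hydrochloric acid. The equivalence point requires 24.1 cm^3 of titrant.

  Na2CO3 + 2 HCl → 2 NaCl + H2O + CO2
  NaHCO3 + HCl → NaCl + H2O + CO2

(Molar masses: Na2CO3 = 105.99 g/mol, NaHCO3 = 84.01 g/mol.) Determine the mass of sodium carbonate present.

0.439 g

n(HCl) = 0.0241 × 0.607 = 0.0146 mol
Let x = n(Na2CO3), y = n(NaHCO3).
Titrant: 2x + 1y = 0.0146;  mass: 105.99x + 84.01y = 0.972
Solving, x = 4.14 × 10^-3 mol, y = 6.34 × 10^-3 mol
mass of Na2CO3 = 4.14 × 10^-3 × 105.99 = 0.439 g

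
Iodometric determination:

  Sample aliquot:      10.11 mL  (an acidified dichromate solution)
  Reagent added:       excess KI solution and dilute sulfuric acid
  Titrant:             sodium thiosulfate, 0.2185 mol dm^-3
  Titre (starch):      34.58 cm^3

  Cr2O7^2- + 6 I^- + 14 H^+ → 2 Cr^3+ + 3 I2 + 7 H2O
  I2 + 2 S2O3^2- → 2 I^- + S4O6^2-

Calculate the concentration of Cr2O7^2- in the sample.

0.1246 mol/L

n(S2O3^2-) = 0.03458 × 0.2185 = 7.556 × 10^-3 mol
n(I2) = n(S2O3^2-)/2 = 3.778 × 10^-3 mol
From the 1:3 ratio, n(Cr2O7^2-) in the aliquot = 1/3 × 3.778 × 10^-3 = 1.259 × 10^-3 mol
[Cr2O7^2-] = 1.259 × 10^-3 / 0.01011 = 0.1246 mol/L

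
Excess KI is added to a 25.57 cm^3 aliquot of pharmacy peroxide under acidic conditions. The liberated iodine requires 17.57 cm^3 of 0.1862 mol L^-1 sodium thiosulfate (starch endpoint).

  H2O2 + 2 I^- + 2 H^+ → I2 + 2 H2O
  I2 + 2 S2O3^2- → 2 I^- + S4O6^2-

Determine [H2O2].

0.06397 mol/L

n(S2O3^2-) = 0.01757 × 0.1862 = 3.272 × 10^-3 mol
n(I2) = n(S2O3^2-)/2 = 1.636 × 10^-3 mol
n(H2O2) in the aliquot = 1.636 × 10^-3 mol (1:1 ratio)
[H2O2] = 1.636 × 10^-3 / 0.02557 = 0.06397 mol/L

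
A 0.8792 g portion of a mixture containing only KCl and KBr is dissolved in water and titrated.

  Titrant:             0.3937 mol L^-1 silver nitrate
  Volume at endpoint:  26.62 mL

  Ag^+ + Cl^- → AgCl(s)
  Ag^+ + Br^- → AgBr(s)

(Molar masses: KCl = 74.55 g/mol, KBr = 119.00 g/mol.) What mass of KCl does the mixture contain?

n(AgNO3) = 0.02662 × 0.3937 = 0.01048 mol
Let x = n(KCl), y = n(KBr).
Titrant: 1x + 1y = 0.01048;  mass: 74.55x + 119.00y = 0.8792
Solving, x = 8.278 × 10^-3 mol, y = 2.202 × 10^-3 mol
mass of KCl = 8.278 × 10^-3 × 74.55 = 0.6171 g

0.6171 g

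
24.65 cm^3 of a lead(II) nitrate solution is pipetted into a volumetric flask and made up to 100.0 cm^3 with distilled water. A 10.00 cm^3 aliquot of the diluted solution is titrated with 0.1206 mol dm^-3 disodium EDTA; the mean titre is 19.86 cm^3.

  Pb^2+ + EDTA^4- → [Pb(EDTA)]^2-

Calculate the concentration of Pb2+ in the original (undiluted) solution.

n(EDTA) = 0.01986 × 0.1206 = 2.395 × 10^-3 mol
n(Pb2+) in the aliquot = 2.395 × 10^-3 mol (1:1 ratio)
[Pb2+]_dilute = 2.395 × 10^-3 / 0.01000 = 0.2395 mol/L
Dilution factor = 100.0 / 24.65 = 4.057
[Pb2+]_stock = 0.2395 × 4.057 = 0.9716 mol/L

0.9716 mol/L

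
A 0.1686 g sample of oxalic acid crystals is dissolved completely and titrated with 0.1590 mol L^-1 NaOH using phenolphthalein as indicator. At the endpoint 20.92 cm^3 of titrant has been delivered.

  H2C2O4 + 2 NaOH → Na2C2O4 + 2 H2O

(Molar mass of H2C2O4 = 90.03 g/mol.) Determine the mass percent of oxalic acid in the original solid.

n(NaOH) = 0.02092 L × 0.1590 mol/L = 3.326 × 10^-3 mol
From the 1:2 ratio, n(H2C2O4) = 1/2 × 3.326 × 10^-3 = 1.663 × 10^-3 mol
mass of H2C2O4 = 1.663 × 10^-3 × 90.03 g/mol = 0.1497 g
% H2C2O4 = 0.1497 / 0.1686 × 100 = 88.81 %

88.81 %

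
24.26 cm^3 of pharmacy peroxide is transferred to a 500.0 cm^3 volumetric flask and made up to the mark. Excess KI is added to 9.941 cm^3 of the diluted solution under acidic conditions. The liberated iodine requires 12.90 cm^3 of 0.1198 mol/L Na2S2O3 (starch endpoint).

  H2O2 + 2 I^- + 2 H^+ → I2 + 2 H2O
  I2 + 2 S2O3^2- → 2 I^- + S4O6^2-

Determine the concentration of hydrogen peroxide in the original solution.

n(S2O3^2-) = 0.01290 × 0.1198 = 1.545 × 10^-3 mol
n(I2) = n(S2O3^2-)/2 = 7.727 × 10^-4 mol
n(H2O2) in the aliquot = 7.727 × 10^-4 mol (1:1 ratio)
[H2O2]_dilute = 7.727 × 10^-4 / 0.009941 = 0.07773 mol/L
[H2O2]_original = 0.07773 × 500.0/24.26 = 1.602 mol/L

1.602 mol/L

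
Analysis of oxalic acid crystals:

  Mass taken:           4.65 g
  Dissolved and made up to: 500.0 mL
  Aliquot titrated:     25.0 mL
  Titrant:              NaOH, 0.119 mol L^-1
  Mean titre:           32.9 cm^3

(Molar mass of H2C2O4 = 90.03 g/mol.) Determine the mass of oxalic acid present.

3.52 g

H2C2O4 + 2 NaOH → Na2C2O4 + 2 H2O
n(NaOH) per titration = 0.0329 × 0.119 = 3.92 × 10^-3 mol
From the 1:2 ratio, n(H2C2O4) in each aliquot = 1/2 × 3.92 × 10^-3 = 1.96 × 10^-3 mol
n(H2C2O4) in the whole flask = 1.96 × 10^-3 × 500.0/25.0 = 0.0392 mol
mass of H2C2O4 = 0.0392 × 90.03 = 3.52 g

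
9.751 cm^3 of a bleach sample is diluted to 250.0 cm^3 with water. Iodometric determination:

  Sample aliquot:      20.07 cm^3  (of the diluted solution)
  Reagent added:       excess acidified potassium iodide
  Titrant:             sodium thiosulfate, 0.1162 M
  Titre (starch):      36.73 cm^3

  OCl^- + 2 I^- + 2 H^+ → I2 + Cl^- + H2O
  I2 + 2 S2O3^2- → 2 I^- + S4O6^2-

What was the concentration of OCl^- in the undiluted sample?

n(S2O3^2-) = 0.03673 × 0.1162 = 4.268 × 10^-3 mol
n(I2) = n(S2O3^2-)/2 = 2.134 × 10^-3 mol
n(OCl^-) in the aliquot = 2.134 × 10^-3 mol (1:1 ratio)
[OCl^-]_dilute = 2.134 × 10^-3 / 0.02007 = 0.1063 mol/L
[OCl^-]_original = 0.1063 × 250.0/9.751 = 2.726 mol/L

2.726 M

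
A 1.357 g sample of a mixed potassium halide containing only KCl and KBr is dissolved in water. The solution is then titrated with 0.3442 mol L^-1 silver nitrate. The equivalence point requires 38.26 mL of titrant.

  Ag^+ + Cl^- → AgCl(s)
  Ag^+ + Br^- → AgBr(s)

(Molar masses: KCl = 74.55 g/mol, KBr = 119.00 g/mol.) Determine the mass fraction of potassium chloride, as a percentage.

n(AgNO3) = 0.03826 × 0.3442 = 0.01317 mol
Let x = n(KCl), y = n(KBr).
Titrant: 1x + 1y = 0.01317;  mass: 74.55x + 119.00y = 1.357
Solving, x = 4.727 × 10^-3 mol, y = 8.442 × 10^-3 mol
mass of KCl = 4.727 × 10^-3 × 74.55 = 0.3524 g
% KCl = 0.3524 / 1.357 × 100 = 25.97 %

25.97 %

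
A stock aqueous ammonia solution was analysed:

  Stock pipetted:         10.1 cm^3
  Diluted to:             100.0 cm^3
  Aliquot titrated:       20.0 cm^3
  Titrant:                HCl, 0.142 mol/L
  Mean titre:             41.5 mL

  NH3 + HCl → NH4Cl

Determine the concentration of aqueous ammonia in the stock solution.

2.92 mol/L

n(HCl) = 0.0415 × 0.142 = 5.89 × 10^-3 mol
n(NH3) in the aliquot = 5.89 × 10^-3 mol (1:1 ratio)
[NH3]_dilute = 5.89 × 10^-3 / 0.0200 = 0.295 mol/L
Dilution factor = 100.0 / 10.1 = 9.901
[NH3]_stock = 0.295 × 9.901 = 2.92 mol/L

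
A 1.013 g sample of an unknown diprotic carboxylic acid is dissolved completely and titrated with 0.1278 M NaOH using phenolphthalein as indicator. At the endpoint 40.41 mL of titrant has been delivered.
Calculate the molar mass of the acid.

n(NaOH) = 0.04041 L × 0.1278 mol/L = 5.164 × 10^-3 mol
From the 1:2 ratio, n(H2A) = 1/2 × 5.164 × 10^-3 = 2.582 × 10^-3 mol
M = m / n = 1.013 g / 2.582 × 10^-3 mol = 392.3 g/mol

392.3 g/mol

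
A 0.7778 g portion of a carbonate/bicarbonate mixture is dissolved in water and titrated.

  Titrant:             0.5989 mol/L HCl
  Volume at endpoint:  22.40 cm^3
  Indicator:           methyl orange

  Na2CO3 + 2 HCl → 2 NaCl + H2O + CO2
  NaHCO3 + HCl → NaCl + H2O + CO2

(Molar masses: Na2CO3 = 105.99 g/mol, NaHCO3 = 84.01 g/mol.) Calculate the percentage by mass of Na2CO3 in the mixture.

n(HCl) = 0.02240 × 0.5989 = 0.01342 mol
Let x = n(Na2CO3), y = n(NaHCO3).
Titrant: 2x + 1y = 0.01342;  mass: 105.99x + 84.01y = 0.7778
Solving, x = 5.630 × 10^-3 mol, y = 2.156 × 10^-3 mol
mass of Na2CO3 = 5.630 × 10^-3 × 105.99 = 0.5967 g
% Na2CO3 = 0.5967 / 0.7778 × 100 = 76.72 %

76.72 %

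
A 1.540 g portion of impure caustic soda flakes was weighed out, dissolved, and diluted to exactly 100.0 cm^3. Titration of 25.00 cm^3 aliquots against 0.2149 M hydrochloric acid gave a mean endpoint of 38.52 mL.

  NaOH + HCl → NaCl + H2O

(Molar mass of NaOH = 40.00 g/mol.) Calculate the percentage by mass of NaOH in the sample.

86.00 %

n(HCl) per titration = 0.03852 × 0.2149 = 8.278 × 10^-3 mol
n(NaOH) in each aliquot = 8.278 × 10^-3 mol (1:1 ratio)
n(NaOH) in the whole flask = 8.278 × 10^-3 × 100.0/25.00 = 0.03311 mol
mass of NaOH = 0.03311 × 40.00 = 1.324 g
% NaOH = 1.324 / 1.540 × 100 = 86.00 %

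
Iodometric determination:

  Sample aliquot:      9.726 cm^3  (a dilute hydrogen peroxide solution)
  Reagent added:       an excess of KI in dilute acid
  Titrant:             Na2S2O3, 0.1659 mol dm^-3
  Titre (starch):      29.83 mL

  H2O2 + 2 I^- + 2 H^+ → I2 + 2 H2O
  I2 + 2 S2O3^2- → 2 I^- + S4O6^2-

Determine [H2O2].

0.2544 mol/L

n(S2O3^2-) = 0.02983 × 0.1659 = 4.949 × 10^-3 mol
n(I2) = n(S2O3^2-)/2 = 2.474 × 10^-3 mol
n(H2O2) in the aliquot = 2.474 × 10^-3 mol (1:1 ratio)
[H2O2] = 2.474 × 10^-3 / 0.009726 = 0.2544 mol/L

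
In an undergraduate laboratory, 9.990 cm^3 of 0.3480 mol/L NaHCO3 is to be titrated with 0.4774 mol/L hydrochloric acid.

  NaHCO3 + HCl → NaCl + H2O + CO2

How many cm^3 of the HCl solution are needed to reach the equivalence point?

7.282 mL

n(NaHCO3) = 0.009990 L × 0.3480 mol/L = 3.477 × 10^-3 mol
n(HCl) = 3.477 × 10^-3 mol (1:1 stoichiometry)
V(HCl) = 3.477 × 10^-3 mol / 0.4774 mol/L = 0.007282 L = 7.282 mL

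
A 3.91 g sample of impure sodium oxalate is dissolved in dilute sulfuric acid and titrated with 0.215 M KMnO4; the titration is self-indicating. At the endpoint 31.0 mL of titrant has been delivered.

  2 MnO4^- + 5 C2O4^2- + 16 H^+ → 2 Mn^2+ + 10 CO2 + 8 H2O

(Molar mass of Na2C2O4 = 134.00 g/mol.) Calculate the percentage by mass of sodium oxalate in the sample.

n(KMnO4) = 0.0310 L × 0.215 mol/L = 6.67 × 10^-3 mol
From the 5:2 ratio, n(Na2C2O4) = 5/2 × 6.67 × 10^-3 = 0.0167 mol
mass of Na2C2O4 = 0.0167 × 134.00 g/mol = 2.23 g
% Na2C2O4 = 2.23 / 3.91 × 100 = 57.1 %

57.1 %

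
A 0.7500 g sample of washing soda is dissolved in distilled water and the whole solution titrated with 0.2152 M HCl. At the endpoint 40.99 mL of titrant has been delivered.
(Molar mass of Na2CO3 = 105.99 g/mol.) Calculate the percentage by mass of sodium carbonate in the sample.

62.33 %

Na2CO3 + 2 HCl → 2 NaCl + H2O + CO2
n(HCl) = 0.04099 L × 0.2152 mol/L = 8.821 × 10^-3 mol
From the 1:2 ratio, n(Na2CO3) = 1/2 × 8.821 × 10^-3 = 4.411 × 10^-3 mol
mass of Na2CO3 = 4.411 × 10^-3 × 105.99 g/mol = 0.4675 g
% Na2CO3 = 0.4675 / 0.7500 × 100 = 62.33 %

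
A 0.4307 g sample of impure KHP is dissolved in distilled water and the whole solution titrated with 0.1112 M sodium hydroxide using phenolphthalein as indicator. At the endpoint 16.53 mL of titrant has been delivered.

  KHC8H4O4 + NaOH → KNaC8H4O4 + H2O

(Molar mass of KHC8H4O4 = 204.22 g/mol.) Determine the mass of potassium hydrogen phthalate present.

n(NaOH) = 0.01653 L × 0.1112 mol/L = 1.838 × 10^-3 mol
n(KHC8H4O4) = 1.838 × 10^-3 mol (1:1 ratio)
mass of KHC8H4O4 = 1.838 × 10^-3 × 204.22 g/mol = 0.3754 g

0.3754 g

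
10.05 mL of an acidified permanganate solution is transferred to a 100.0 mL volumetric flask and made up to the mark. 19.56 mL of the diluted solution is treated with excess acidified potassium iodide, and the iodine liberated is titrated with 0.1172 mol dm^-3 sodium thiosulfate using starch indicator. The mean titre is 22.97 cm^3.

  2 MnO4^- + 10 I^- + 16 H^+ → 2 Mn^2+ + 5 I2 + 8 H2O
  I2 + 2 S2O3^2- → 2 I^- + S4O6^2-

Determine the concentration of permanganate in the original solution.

0.2739 mol/L

n(S2O3^2-) = 0.02297 × 0.1172 = 2.692 × 10^-3 mol
n(I2) = n(S2O3^2-)/2 = 1.346 × 10^-3 mol
From the 2:5 ratio, n(MnO4^-) in the aliquot = 2/5 × 1.346 × 10^-3 = 5.384 × 10^-4 mol
[MnO4^-]_dilute = 5.384 × 10^-4 / 0.01956 = 0.02753 mol/L
[MnO4^-]_original = 0.02753 × 100.0/10.05 = 0.2739 mol/L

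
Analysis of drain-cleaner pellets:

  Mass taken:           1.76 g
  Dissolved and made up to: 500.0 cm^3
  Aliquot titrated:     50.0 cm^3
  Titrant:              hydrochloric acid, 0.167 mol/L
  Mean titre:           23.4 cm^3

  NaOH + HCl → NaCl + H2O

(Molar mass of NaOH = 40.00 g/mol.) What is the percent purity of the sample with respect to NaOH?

88.8 %

n(HCl) per titration = 0.0234 × 0.167 = 3.91 × 10^-3 mol
n(NaOH) in each aliquot = 3.91 × 10^-3 mol (1:1 ratio)
n(NaOH) in the whole flask = 3.91 × 10^-3 × 500.0/50.0 = 0.0391 mol
mass of NaOH = 0.0391 × 40.00 = 1.56 g
% NaOH = 1.56 / 1.76 × 100 = 88.8 %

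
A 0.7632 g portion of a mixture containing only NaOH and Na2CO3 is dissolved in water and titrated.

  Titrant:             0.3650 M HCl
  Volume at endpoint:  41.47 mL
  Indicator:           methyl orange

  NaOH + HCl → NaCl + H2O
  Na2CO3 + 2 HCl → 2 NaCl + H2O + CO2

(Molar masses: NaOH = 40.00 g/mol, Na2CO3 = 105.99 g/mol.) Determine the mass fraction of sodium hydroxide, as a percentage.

15.71 %

n(HCl) = 0.04147 × 0.3650 = 0.01514 mol
Let x = n(NaOH), y = n(Na2CO3).
Titrant: 1x + 2y = 0.01514;  mass: 40.00x + 105.99y = 0.7632
Solving, x = 2.998 × 10^-3 mol, y = 6.069 × 10^-3 mol
mass of NaOH = 2.998 × 10^-3 × 40.00 = 0.1199 g
% NaOH = 0.1199 / 0.7632 × 100 = 15.71 %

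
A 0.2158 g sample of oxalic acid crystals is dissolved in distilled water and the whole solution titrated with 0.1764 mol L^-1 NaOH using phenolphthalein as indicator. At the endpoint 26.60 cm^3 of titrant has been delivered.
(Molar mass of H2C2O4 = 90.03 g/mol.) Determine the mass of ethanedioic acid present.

H2C2O4 + 2 NaOH → Na2C2O4 + 2 H2O
n(NaOH) = 0.02660 L × 0.1764 mol/L = 4.692 × 10^-3 mol
From the 1:2 ratio, n(H2C2O4) = 1/2 × 4.692 × 10^-3 = 2.346 × 10^-3 mol
mass of H2C2O4 = 2.346 × 10^-3 × 90.03 g/mol = 0.2112 g

0.2112 g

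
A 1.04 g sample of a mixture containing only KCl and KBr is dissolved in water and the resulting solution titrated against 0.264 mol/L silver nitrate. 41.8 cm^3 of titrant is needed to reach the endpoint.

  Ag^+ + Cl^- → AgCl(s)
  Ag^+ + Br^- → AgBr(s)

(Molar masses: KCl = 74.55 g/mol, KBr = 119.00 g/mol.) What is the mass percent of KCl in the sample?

n(AgNO3) = 0.0418 × 0.264 = 0.0110 mol
Let x = n(KCl), y = n(KBr).
Titrant: 1x + 1y = 0.0110;  mass: 74.55x + 119.00y = 1.04
Solving, x = 6.15 × 10^-3 mol, y = 4.89 × 10^-3 mol
mass of KCl = 6.15 × 10^-3 × 74.55 = 0.458 g
% KCl = 0.458 / 1.04 × 100 = 44.1 %

44.1 %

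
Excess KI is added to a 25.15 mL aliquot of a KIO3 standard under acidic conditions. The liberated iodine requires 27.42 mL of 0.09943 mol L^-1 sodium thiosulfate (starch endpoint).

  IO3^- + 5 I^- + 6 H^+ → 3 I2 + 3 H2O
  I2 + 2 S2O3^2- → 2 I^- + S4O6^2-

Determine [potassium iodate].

n(S2O3^2-) = 0.02742 × 0.09943 = 2.726 × 10^-3 mol
n(I2) = n(S2O3^2-)/2 = 1.363 × 10^-3 mol
From the 1:3 ratio, n(IO3^-) in the aliquot = 1/3 × 1.363 × 10^-3 = 4.544 × 10^-4 mol
[IO3^-] = 4.544 × 10^-4 / 0.02515 = 0.01807 mol/L

0.01807 mol/L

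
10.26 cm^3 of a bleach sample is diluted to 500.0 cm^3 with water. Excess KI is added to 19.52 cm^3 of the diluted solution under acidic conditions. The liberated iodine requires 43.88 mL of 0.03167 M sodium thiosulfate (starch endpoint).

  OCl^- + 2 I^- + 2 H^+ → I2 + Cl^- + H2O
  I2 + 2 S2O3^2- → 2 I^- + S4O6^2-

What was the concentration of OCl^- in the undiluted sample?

1.735 M

n(S2O3^2-) = 0.04388 × 0.03167 = 1.390 × 10^-3 mol
n(I2) = n(S2O3^2-)/2 = 6.948 × 10^-4 mol
n(OCl^-) in the aliquot = 6.948 × 10^-4 mol (1:1 ratio)
[OCl^-]_dilute = 6.948 × 10^-4 / 0.01952 = 0.03560 mol/L
[OCl^-]_original = 0.03560 × 500.0/10.26 = 1.735 mol/L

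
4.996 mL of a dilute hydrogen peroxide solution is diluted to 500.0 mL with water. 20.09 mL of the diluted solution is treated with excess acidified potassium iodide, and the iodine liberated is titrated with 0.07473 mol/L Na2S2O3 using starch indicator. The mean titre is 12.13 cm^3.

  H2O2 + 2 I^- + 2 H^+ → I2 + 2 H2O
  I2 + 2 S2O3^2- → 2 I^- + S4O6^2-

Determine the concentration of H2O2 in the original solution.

2.258 mol/L

n(S2O3^2-) = 0.01213 × 0.07473 = 9.065 × 10^-4 mol
n(I2) = n(S2O3^2-)/2 = 4.532 × 10^-4 mol
n(H2O2) in the aliquot = 4.532 × 10^-4 mol (1:1 ratio)
[H2O2]_dilute = 4.532 × 10^-4 / 0.02009 = 0.02256 mol/L
[H2O2]_original = 0.02256 × 500.0/4.996 = 2.258 mol/L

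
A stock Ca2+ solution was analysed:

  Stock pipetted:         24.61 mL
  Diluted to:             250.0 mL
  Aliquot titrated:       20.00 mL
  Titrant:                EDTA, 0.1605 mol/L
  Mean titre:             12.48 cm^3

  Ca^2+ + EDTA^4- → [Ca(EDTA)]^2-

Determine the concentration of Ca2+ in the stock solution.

n(EDTA) = 0.01248 × 0.1605 = 2.003 × 10^-3 mol
n(Ca2+) in the aliquot = 2.003 × 10^-3 mol (1:1 ratio)
[Ca2+]_dilute = 2.003 × 10^-3 / 0.02000 = 0.1002 mol/L
Dilution factor = 250.0 / 24.61 = 10.16
[Ca2+]_stock = 0.1002 × 10.16 = 1.017 mol/L

1.017 mol/L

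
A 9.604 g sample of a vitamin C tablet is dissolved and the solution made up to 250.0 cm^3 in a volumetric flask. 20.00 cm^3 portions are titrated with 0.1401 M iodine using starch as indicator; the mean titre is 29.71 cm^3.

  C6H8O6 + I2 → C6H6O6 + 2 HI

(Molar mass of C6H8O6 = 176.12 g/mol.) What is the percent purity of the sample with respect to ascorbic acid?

n(I2) per titration = 0.02971 × 0.1401 = 4.162 × 10^-3 mol
n(C6H8O6) in each aliquot = 4.162 × 10^-3 mol (1:1 ratio)
n(C6H8O6) in the whole flask = 4.162 × 10^-3 × 250.0/20.00 = 0.05203 mol
mass of C6H8O6 = 0.05203 × 176.12 = 9.163 g
% C6H8O6 = 9.163 / 9.604 × 100 = 95.41 %

95.41 %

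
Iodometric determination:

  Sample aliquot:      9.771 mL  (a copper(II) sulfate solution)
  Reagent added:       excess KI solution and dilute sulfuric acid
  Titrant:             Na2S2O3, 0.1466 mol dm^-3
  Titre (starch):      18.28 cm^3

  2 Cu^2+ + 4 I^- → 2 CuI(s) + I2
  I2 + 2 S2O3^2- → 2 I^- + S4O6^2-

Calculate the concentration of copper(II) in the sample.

0.2743 mol/L

n(S2O3^2-) = 0.01828 × 0.1466 = 2.680 × 10^-3 mol
n(I2) = n(S2O3^2-)/2 = 1.340 × 10^-3 mol
From the 2:1 ratio, n(Cu2+) in the aliquot = 2/1 × 1.340 × 10^-3 = 2.680 × 10^-3 mol
[Cu2+] = 2.680 × 10^-3 / 0.009771 = 0.2743 mol/L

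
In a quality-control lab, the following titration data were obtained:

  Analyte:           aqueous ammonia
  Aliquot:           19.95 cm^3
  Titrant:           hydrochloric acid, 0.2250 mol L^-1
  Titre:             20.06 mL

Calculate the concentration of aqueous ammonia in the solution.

0.2262 mol/L

NH3 + HCl → NH4Cl
n(HCl) = 0.02006 L × 0.2250 mol/L = 4.513 × 10^-3 mol
n(NH3) = 4.513 × 10^-3 mol (1:1 mole ratio)
[NH3] = 4.513 × 10^-3 mol / 0.01995 L = 0.2262 mol/L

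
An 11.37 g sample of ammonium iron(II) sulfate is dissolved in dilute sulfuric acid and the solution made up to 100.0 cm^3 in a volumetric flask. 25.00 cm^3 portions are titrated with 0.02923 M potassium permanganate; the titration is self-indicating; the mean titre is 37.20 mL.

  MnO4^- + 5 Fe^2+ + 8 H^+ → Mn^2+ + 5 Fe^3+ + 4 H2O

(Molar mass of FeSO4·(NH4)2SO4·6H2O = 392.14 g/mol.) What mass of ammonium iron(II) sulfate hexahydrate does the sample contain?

8.528 g

n(KMnO4) per titration = 0.03720 × 0.02923 = 1.087 × 10^-3 mol
From the 5:1 ratio, n(FeSO4·(NH4)2SO4·6H2O) in each aliquot = 5/1 × 1.087 × 10^-3 = 5.437 × 10^-3 mol
n(FeSO4·(NH4)2SO4·6H2O) in the whole flask = 5.437 × 10^-3 × 100.0/25.00 = 0.02175 mol
mass of FeSO4·(NH4)2SO4·6H2O = 0.02175 × 392.14 = 8.528 g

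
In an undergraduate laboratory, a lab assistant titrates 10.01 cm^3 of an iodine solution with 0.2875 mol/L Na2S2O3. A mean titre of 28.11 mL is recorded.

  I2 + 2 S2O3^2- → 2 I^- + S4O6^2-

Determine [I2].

0.4037 mol/L

n(Na2S2O3) = 0.02811 L × 0.2875 mol/L = 8.082 × 10^-3 mol
From the 1:2 mole ratio, n(I2) = 1/2 × 8.082 × 10^-3 = 4.041 × 10^-3 mol
[I2] = 4.041 × 10^-3 mol / 0.01001 L = 0.4037 mol/L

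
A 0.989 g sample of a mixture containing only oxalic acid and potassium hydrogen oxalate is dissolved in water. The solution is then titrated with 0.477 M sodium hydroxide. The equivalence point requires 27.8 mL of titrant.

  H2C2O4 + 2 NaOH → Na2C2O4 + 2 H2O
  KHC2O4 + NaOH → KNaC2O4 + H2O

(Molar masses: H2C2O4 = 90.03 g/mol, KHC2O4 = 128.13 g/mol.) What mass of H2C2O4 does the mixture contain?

n(NaOH) = 0.0278 × 0.477 = 0.0133 mol
Let x = n(H2C2O4), y = n(KHC2O4).
Titrant: 2x + 1y = 0.0133;  mass: 90.03x + 128.13y = 0.989
Solving, x = 4.27 × 10^-3 mol, y = 4.72 × 10^-3 mol
mass of H2C2O4 = 4.27 × 10^-3 × 90.03 = 0.385 g

0.385 g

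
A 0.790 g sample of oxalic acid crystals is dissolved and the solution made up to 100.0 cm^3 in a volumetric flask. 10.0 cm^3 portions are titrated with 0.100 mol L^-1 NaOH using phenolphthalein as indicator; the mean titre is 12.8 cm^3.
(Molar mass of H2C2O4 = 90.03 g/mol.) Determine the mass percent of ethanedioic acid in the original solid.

72.9 %

H2C2O4 + 2 NaOH → Na2C2O4 + 2 H2O
n(NaOH) per titration = 0.0128 × 0.100 = 1.28 × 10^-3 mol
From the 1:2 ratio, n(H2C2O4) in each aliquot = 1/2 × 1.28 × 10^-3 = 6.40 × 10^-4 mol
n(H2C2O4) in the whole flask = 6.40 × 10^-4 × 100.0/10.0 = 6.40 × 10^-3 mol
mass of H2C2O4 = 6.40 × 10^-3 × 90.03 = 0.576 g
% H2C2O4 = 0.576 / 0.790 × 100 = 72.9 %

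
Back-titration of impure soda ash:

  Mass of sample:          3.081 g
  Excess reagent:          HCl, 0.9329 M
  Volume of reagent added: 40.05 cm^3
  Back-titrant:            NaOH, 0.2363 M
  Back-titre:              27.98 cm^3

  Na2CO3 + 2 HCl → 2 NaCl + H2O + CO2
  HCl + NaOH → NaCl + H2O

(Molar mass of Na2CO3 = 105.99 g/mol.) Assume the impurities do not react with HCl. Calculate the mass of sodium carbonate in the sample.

1.630 g

n(HCl) added = 0.04005 × 0.9329 = 0.03736 mol
n(NaOH) used in back-titration = 0.02798 × 0.2363 = 6.612 × 10^-3 mol
n(HCl) left over = 6.612 × 10^-3 mol (1:1 ratio)
n(HCl) consumed by analyte = 0.03736 − 6.612 × 10^-3 = 0.03075 mol
From the 1:2 ratio, n(Na2CO3) = 1/2 × 0.03075 = 0.01538 mol
mass of Na2CO3 = 0.01538 × 105.99 = 1.630 g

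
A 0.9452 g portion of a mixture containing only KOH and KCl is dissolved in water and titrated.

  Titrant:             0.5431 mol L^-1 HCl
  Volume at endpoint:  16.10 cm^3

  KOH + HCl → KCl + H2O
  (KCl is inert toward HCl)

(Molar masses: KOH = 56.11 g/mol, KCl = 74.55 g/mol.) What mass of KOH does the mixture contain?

n(HCl) = 0.01610 × 0.5431 = 8.744 × 10^-3 mol
Let x = n(KOH), y = n(KCl).
Titrant: 1x = 8.744 × 10^-3;  mass: 56.11x + 74.55y = 0.9452
Solving, x = 8.744 × 10^-3 mol, y = 6.098 × 10^-3 mol
mass of KOH = 8.744 × 10^-3 × 56.11 = 0.4906 g

0.4906 g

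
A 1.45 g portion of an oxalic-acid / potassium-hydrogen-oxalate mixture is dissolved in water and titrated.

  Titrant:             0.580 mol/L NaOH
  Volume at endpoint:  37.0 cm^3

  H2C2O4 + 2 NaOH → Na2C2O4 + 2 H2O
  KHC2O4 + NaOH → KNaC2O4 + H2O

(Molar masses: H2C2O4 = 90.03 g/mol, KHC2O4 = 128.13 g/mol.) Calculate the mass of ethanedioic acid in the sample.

n(NaOH) = 0.0370 × 0.580 = 0.0215 mol
Let x = n(H2C2O4), y = n(KHC2O4).
Titrant: 2x + 1y = 0.0215;  mass: 90.03x + 128.13y = 1.45
Solving, x = 7.82 × 10^-3 mol, y = 5.82 × 10^-3 mol
mass of H2C2O4 = 7.82 × 10^-3 × 90.03 = 0.704 g

0.704 g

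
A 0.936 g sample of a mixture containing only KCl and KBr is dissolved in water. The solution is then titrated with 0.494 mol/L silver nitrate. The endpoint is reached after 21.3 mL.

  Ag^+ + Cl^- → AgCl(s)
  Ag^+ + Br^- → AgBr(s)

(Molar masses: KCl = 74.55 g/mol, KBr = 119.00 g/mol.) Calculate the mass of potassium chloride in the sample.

n(AgNO3) = 0.0213 × 0.494 = 0.0105 mol
Let x = n(KCl), y = n(KBr).
Titrant: 1x + 1y = 0.0105;  mass: 74.55x + 119.00y = 0.936
Solving, x = 7.11 × 10^-3 mol, y = 3.41 × 10^-3 mol
mass of KCl = 7.11 × 10^-3 × 74.55 = 0.530 g

0.530 g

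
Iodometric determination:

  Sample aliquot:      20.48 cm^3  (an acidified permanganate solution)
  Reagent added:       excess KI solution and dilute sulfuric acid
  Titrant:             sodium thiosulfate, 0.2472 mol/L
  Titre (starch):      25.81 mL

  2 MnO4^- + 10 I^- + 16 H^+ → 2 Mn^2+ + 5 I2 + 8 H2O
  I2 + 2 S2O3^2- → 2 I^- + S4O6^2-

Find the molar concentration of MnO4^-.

n(S2O3^2-) = 0.02581 × 0.2472 = 6.380 × 10^-3 mol
n(I2) = n(S2O3^2-)/2 = 3.190 × 10^-3 mol
From the 2:5 ratio, n(MnO4^-) in the aliquot = 2/5 × 3.190 × 10^-3 = 1.276 × 10^-3 mol
[MnO4^-] = 1.276 × 10^-3 / 0.02048 = 0.06231 mol/L

0.06231 mol/L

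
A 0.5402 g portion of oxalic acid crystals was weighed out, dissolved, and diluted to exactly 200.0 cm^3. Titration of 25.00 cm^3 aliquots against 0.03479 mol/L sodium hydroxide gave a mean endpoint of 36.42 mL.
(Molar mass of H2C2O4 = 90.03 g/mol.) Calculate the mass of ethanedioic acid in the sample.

0.4563 g

H2C2O4 + 2 NaOH → Na2C2O4 + 2 H2O
n(NaOH) per titration = 0.03642 × 0.03479 = 1.267 × 10^-3 mol
From the 1:2 ratio, n(H2C2O4) in each aliquot = 1/2 × 1.267 × 10^-3 = 6.335 × 10^-4 mol
n(H2C2O4) in the whole flask = 6.335 × 10^-4 × 200.0/25.00 = 5.068 × 10^-3 mol
mass of H2C2O4 = 5.068 × 10^-3 × 90.03 = 0.4563 g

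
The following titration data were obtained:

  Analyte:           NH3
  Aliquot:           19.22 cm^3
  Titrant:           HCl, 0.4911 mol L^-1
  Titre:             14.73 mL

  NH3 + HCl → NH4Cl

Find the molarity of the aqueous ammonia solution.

0.3764 mol/L

n(HCl) = 0.01473 L × 0.4911 mol/L = 7.234 × 10^-3 mol
n(NH3) = 7.234 × 10^-3 mol (1:1 mole ratio)
[NH3] = 7.234 × 10^-3 mol / 0.01922 L = 0.3764 mol/L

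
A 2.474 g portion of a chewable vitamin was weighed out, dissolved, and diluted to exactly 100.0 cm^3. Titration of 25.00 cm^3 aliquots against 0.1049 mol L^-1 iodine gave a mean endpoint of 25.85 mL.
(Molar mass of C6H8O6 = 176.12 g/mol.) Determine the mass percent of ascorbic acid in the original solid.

77.22 %

C6H8O6 + I2 → C6H6O6 + 2 HI
n(I2) per titration = 0.02585 × 0.1049 = 2.712 × 10^-3 mol
n(C6H8O6) in each aliquot = 2.712 × 10^-3 mol (1:1 ratio)
n(C6H8O6) in the whole flask = 2.712 × 10^-3 × 100.0/25.00 = 0.01085 mol
mass of C6H8O6 = 0.01085 × 176.12 = 1.910 g
% C6H8O6 = 1.910 / 2.474 × 100 = 77.22 %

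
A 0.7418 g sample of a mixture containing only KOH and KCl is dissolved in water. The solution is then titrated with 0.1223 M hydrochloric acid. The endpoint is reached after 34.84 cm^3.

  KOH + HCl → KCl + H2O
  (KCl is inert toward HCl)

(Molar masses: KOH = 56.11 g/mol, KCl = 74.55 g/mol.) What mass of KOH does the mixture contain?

0.2391 g

n(HCl) = 0.03484 × 0.1223 = 4.261 × 10^-3 mol
Let x = n(KOH), y = n(KCl).
Titrant: 1x = 4.261 × 10^-3;  mass: 56.11x + 74.55y = 0.7418
Solving, x = 4.261 × 10^-3 mol, y = 6.743 × 10^-3 mol
mass of KOH = 4.261 × 10^-3 × 56.11 = 0.2391 g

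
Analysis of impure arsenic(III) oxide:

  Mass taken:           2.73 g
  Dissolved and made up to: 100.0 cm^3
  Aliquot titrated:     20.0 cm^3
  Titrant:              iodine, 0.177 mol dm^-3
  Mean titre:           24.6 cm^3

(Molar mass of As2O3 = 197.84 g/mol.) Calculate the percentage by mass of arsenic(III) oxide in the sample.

As2O3 + 2 I2 + 2 H2O → As2O5 + 4 HI
n(I2) per titration = 0.0246 × 0.177 = 4.35 × 10^-3 mol
From the 1:2 ratio, n(As2O3) in each aliquot = 1/2 × 4.35 × 10^-3 = 2.18 × 10^-3 mol
n(As2O3) in the whole flask = 2.18 × 10^-3 × 100.0/20.0 = 0.0109 mol
mass of As2O3 = 0.0109 × 197.84 = 2.15 g
% As2O3 = 2.15 / 2.73 × 100 = 78.9 %

78.9 %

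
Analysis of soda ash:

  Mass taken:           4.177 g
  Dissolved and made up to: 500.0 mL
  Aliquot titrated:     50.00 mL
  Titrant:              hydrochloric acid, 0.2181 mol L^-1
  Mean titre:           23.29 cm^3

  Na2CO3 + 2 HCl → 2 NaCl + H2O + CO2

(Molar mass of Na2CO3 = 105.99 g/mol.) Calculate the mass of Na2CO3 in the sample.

n(HCl) per titration = 0.02329 × 0.2181 = 5.080 × 10^-3 mol
From the 1:2 ratio, n(Na2CO3) in each aliquot = 1/2 × 5.080 × 10^-3 = 2.540 × 10^-3 mol
n(Na2CO3) in the whole flask = 2.540 × 10^-3 × 500.0/50.00 = 0.02540 mol
mass of Na2CO3 = 0.02540 × 105.99 = 2.692 g

2.692 g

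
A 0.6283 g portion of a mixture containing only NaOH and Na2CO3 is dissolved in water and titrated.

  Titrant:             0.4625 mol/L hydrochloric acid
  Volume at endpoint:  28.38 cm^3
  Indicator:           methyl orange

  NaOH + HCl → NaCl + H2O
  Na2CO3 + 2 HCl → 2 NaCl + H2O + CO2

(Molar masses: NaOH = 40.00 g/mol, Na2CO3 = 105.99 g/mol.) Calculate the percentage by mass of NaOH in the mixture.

32.97 %

n(HCl) = 0.02838 × 0.4625 = 0.01313 mol
Let x = n(NaOH), y = n(Na2CO3).
Titrant: 1x + 2y = 0.01313;  mass: 40.00x + 105.99y = 0.6283
Solving, x = 5.179 × 10^-3 mol, y = 3.973 × 10^-3 mol
mass of NaOH = 5.179 × 10^-3 × 40.00 = 0.2072 g
% NaOH = 0.2072 / 0.6283 × 100 = 32.97 %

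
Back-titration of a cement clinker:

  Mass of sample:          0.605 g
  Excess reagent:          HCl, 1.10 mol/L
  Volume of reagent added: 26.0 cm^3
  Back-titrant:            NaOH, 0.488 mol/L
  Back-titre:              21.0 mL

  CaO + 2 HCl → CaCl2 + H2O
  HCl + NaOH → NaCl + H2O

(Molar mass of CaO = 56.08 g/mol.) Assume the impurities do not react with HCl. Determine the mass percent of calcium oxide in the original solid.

n(HCl) added = 0.0260 × 1.10 = 0.0286 mol
n(NaOH) used in back-titration = 0.0210 × 0.488 = 0.0102 mol
n(HCl) left over = 0.0102 mol (1:1 ratio)
n(HCl) consumed by analyte = 0.0286 − 0.0102 = 0.0184 mol
From the 1:2 ratio, n(CaO) = 1/2 × 0.0184 = 9.18 × 10^-3 mol
mass of CaO = 9.18 × 10^-3 × 56.08 = 0.515 g
% CaO = 0.515 / 0.605 × 100 = 85.1 %

85.1 %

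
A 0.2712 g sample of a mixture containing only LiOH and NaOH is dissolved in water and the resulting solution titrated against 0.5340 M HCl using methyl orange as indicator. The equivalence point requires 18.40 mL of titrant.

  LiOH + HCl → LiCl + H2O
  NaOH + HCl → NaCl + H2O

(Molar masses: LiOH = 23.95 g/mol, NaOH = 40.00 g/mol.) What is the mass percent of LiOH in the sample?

n(HCl) = 0.01840 × 0.5340 = 9.826 × 10^-3 mol
Let x = n(LiOH), y = n(NaOH).
Titrant: 1x + 1y = 9.826 × 10^-3;  mass: 23.95x + 40.00y = 0.2712
Solving, x = 7.590 × 10^-3 mol, y = 2.235 × 10^-3 mol
mass of LiOH = 7.590 × 10^-3 × 23.95 = 0.1818 g
% LiOH = 0.1818 / 0.2712 × 100 = 67.03 %

67.03 %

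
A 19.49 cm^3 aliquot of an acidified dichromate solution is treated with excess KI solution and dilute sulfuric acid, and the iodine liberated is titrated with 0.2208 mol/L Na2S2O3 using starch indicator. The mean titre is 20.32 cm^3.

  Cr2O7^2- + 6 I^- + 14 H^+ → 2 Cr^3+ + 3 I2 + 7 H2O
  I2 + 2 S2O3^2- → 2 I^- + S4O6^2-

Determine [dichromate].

n(S2O3^2-) = 0.02032 × 0.2208 = 4.487 × 10^-3 mol
n(I2) = n(S2O3^2-)/2 = 2.243 × 10^-3 mol
From the 1:3 ratio, n(Cr2O7^2-) in the aliquot = 1/3 × 2.243 × 10^-3 = 7.478 × 10^-4 mol
[Cr2O7^2-] = 7.478 × 10^-4 / 0.01949 = 0.03837 mol/L

0.03837 mol/L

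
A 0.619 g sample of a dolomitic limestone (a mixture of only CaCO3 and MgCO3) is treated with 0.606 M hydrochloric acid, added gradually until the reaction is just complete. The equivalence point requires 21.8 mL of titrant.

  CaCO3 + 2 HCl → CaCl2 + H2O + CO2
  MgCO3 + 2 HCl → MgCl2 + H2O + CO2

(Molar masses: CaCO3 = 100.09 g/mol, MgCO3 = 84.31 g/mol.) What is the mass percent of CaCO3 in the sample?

63.6 %

n(HCl) = 0.0218 × 0.606 = 0.0132 mol
Let x = n(CaCO3), y = n(MgCO3).
Titrant: 2x + 2y = 0.0132;  mass: 100.09x + 84.31y = 0.619
Solving, x = 3.94 × 10^-3 mol, y = 2.67 × 10^-3 mol
mass of CaCO3 = 3.94 × 10^-3 × 100.09 = 0.394 g
% CaCO3 = 0.394 / 0.619 × 100 = 63.6 %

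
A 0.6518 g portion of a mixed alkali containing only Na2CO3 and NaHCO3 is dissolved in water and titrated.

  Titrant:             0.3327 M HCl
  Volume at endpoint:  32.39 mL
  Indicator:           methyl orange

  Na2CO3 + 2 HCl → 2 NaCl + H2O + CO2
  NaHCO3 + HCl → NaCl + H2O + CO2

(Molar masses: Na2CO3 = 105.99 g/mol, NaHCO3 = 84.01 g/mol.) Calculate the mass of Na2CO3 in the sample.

n(HCl) = 0.03239 × 0.3327 = 0.01078 mol
Let x = n(Na2CO3), y = n(NaHCO3).
Titrant: 2x + 1y = 0.01078;  mass: 105.99x + 84.01y = 0.6518
Solving, x = 4.087 × 10^-3 mol, y = 2.603 × 10^-3 mol
mass of Na2CO3 = 4.087 × 10^-3 × 105.99 = 0.4332 g

0.4332 g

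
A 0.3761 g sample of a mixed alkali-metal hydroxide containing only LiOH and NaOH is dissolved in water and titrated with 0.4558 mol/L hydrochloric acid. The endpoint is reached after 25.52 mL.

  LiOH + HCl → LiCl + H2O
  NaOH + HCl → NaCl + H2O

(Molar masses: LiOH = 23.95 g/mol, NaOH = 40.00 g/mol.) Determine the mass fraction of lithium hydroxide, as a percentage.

n(HCl) = 0.02552 × 0.4558 = 0.01163 mol
Let x = n(LiOH), y = n(NaOH).
Titrant: 1x + 1y = 0.01163;  mass: 23.95x + 40.00y = 0.3761
Solving, x = 5.556 × 10^-3 mol, y = 6.076 × 10^-3 mol
mass of LiOH = 5.556 × 10^-3 × 23.95 = 0.1331 g
% LiOH = 0.1331 / 0.3761 × 100 = 35.38 %

35.38 %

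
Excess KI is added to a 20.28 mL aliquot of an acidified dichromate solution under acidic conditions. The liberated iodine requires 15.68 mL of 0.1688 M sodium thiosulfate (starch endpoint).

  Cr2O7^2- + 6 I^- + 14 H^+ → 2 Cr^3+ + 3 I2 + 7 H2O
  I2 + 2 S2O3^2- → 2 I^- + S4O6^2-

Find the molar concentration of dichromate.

n(S2O3^2-) = 0.01568 × 0.1688 = 2.647 × 10^-3 mol
n(I2) = n(S2O3^2-)/2 = 1.323 × 10^-3 mol
From the 1:3 ratio, n(Cr2O7^2-) in the aliquot = 1/3 × 1.323 × 10^-3 = 4.411 × 10^-4 mol
[Cr2O7^2-] = 4.411 × 10^-4 / 0.02028 = 0.02175 mol/L

0.02175 M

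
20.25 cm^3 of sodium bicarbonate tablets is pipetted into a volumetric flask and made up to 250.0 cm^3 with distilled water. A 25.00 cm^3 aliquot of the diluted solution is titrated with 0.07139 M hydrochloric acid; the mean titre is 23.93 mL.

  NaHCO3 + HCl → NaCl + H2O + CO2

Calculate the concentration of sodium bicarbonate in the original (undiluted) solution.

0.8436 M

n(HCl) = 0.02393 × 0.07139 = 1.708 × 10^-3 mol
n(NaHCO3) in the aliquot = 1.708 × 10^-3 mol (1:1 ratio)
[NaHCO3]_dilute = 1.708 × 10^-3 / 0.02500 = 0.06833 mol/L
Dilution factor = 250.0 / 20.25 = 12.35
[NaHCO3]_stock = 0.06833 × 12.35 = 0.8436 mol/L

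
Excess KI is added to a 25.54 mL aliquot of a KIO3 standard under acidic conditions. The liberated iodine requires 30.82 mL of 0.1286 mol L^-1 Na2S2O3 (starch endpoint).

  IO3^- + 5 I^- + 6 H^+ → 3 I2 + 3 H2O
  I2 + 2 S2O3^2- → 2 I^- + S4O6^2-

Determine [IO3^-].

n(S2O3^2-) = 0.03082 × 0.1286 = 3.963 × 10^-3 mol
n(I2) = n(S2O3^2-)/2 = 1.982 × 10^-3 mol
From the 1:3 ratio, n(IO3^-) in the aliquot = 1/3 × 1.982 × 10^-3 = 6.606 × 10^-4 mol
[IO3^-] = 6.606 × 10^-4 / 0.02554 = 0.02586 mol/L

0.02586 mol/L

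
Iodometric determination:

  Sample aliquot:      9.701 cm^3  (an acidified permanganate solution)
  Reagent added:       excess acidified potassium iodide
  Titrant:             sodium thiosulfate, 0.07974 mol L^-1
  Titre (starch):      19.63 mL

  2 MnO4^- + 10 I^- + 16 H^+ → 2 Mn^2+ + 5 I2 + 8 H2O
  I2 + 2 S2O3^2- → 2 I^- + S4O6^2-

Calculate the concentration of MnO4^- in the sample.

n(S2O3^2-) = 0.01963 × 0.07974 = 1.565 × 10^-3 mol
n(I2) = n(S2O3^2-)/2 = 7.826 × 10^-4 mol
From the 2:5 ratio, n(MnO4^-) in the aliquot = 2/5 × 7.826 × 10^-4 = 3.131 × 10^-4 mol
[MnO4^-] = 3.131 × 10^-4 / 0.009701 = 0.03227 mol/L

0.03227 mol/L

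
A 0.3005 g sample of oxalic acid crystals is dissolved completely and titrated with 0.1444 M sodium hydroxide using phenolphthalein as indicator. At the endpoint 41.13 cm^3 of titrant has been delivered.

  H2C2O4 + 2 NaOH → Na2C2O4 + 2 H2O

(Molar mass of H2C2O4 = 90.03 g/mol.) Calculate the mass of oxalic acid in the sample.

0.2674 g

n(NaOH) = 0.04113 L × 0.1444 mol/L = 5.939 × 10^-3 mol
From the 1:2 ratio, n(H2C2O4) = 1/2 × 5.939 × 10^-3 = 2.970 × 10^-3 mol
mass of H2C2O4 = 2.970 × 10^-3 × 90.03 g/mol = 0.2674 g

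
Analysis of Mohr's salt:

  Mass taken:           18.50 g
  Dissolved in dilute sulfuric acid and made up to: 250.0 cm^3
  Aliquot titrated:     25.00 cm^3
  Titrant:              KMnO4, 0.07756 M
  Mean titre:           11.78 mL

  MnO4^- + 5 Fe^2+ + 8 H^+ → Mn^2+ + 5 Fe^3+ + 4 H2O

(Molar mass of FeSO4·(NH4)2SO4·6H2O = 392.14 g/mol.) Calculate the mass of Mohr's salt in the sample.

n(KMnO4) per titration = 0.01178 × 0.07756 = 9.137 × 10^-4 mol
From the 5:1 ratio, n(FeSO4·(NH4)2SO4·6H2O) in each aliquot = 5/1 × 9.137 × 10^-4 = 4.568 × 10^-3 mol
n(FeSO4·(NH4)2SO4·6H2O) in the whole flask = 4.568 × 10^-3 × 250.0/25.00 = 0.04568 mol
mass of FeSO4·(NH4)2SO4·6H2O = 0.04568 × 392.14 = 17.91 g

17.91 g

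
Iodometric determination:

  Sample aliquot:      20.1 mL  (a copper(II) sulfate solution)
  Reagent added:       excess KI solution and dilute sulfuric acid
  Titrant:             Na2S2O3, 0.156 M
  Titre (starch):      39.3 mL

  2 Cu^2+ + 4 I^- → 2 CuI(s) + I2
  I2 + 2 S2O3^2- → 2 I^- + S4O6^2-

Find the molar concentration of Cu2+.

0.305 M

n(S2O3^2-) = 0.0393 × 0.156 = 6.13 × 10^-3 mol
n(I2) = n(S2O3^2-)/2 = 3.07 × 10^-3 mol
From the 2:1 ratio, n(Cu2+) in the aliquot = 2/1 × 3.07 × 10^-3 = 6.13 × 10^-3 mol
[Cu2+] = 6.13 × 10^-3 / 0.0201 = 0.305 mol/L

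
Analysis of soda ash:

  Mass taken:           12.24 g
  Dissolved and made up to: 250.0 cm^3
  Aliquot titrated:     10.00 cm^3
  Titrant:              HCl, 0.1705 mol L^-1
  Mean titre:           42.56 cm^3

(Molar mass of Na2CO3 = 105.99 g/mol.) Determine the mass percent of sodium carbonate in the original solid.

Na2CO3 + 2 HCl → 2 NaCl + H2O + CO2
n(HCl) per titration = 0.04256 × 0.1705 = 7.256 × 10^-3 mol
From the 1:2 ratio, n(Na2CO3) in each aliquot = 1/2 × 7.256 × 10^-3 = 3.628 × 10^-3 mol
n(Na2CO3) in the whole flask = 3.628 × 10^-3 × 250.0/10.00 = 0.09071 mol
mass of Na2CO3 = 0.09071 × 105.99 = 9.614 g
% Na2CO3 = 9.614 / 12.24 × 100 = 78.55 %

78.55 %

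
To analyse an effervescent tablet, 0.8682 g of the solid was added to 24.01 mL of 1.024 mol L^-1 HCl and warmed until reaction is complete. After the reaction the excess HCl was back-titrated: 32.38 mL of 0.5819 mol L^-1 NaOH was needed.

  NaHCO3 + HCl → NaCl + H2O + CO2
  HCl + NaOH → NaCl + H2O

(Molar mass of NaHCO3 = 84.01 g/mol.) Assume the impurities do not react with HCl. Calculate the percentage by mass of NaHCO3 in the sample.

55.58 %

n(HCl) added = 0.02401 × 1.024 = 0.02459 mol
n(NaOH) used in back-titration = 0.03238 × 0.5819 = 0.01884 mol
n(HCl) left over = 0.01884 mol (1:1 ratio)
n(HCl) consumed by analyte = 0.02459 − 0.01884 = 5.744 × 10^-3 mol
n(NaHCO3) = 5.744 × 10^-3 mol (1:1 ratio)
mass of NaHCO3 = 5.744 × 10^-3 × 84.01 = 0.4826 g
% NaHCO3 = 0.4826 / 0.8682 × 100 = 55.58 %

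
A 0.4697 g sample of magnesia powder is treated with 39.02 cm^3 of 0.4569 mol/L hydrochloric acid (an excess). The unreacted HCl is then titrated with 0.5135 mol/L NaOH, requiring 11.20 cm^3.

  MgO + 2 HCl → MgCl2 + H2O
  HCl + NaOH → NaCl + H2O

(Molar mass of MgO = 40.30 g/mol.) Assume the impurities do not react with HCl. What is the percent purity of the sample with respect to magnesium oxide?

n(HCl) added = 0.03902 × 0.4569 = 0.01783 mol
n(NaOH) used in back-titration = 0.01120 × 0.5135 = 5.751 × 10^-3 mol
n(HCl) left over = 5.751 × 10^-3 mol (1:1 ratio)
n(HCl) consumed by analyte = 0.01783 − 5.751 × 10^-3 = 0.01208 mol
From the 1:2 ratio, n(MgO) = 1/2 × 0.01208 = 6.039 × 10^-3 mol
mass of MgO = 6.039 × 10^-3 × 40.30 = 0.2434 g
% MgO = 0.2434 / 0.4697 × 100 = 51.81 %

51.81 %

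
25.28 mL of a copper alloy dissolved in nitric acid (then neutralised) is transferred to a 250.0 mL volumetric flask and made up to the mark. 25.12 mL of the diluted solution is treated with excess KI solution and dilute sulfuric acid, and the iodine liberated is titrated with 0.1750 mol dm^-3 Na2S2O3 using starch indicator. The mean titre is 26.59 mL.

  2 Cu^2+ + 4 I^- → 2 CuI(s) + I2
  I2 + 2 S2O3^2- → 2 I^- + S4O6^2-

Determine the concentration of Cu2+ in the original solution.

n(S2O3^2-) = 0.02659 × 0.1750 = 4.653 × 10^-3 mol
n(I2) = n(S2O3^2-)/2 = 2.327 × 10^-3 mol
From the 2:1 ratio, n(Cu2+) in the aliquot = 2/1 × 2.327 × 10^-3 = 4.653 × 10^-3 mol
[Cu2+]_dilute = 4.653 × 10^-3 / 0.02512 = 0.1852 mol/L
[Cu2+]_original = 0.1852 × 250.0/25.28 = 1.832 mol/L

1.832 mol/L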